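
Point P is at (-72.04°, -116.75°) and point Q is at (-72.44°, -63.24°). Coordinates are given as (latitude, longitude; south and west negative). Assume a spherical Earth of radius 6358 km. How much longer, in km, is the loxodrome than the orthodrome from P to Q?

60 km

Great circle: cos σ = sin φ₁ sin φ₂ + cos φ₁ cos φ₂ cos Δλ,  σ = 0.2756 rad → d_gc = 1752.1 km
Rhumb line: Δψ = -0.0229, q = Δφ/Δψ = 0.3050, d_rh = R√(Δφ²+q²Δλ²) = 1811.7 km
Excess = 1811.7 − 1752.1 = 59.6 ≈ 60 km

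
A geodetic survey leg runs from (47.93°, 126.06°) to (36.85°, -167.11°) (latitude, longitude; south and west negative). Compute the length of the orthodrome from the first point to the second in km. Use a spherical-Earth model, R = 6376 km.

cos σ = sin φ₁ sin φ₂ + cos φ₁ cos φ₂ cos Δλ
      = sin(47.93°)sin(36.85°) + cos(47.93°)cos(36.85°)cos(66.83°) = 0.6562
σ = 48.993° → d = Rσ = 6376·0.85509 = 5452 km

5452 km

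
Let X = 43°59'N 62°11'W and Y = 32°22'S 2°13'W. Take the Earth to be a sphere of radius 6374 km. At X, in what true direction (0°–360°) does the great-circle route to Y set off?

θ = atan2( sin Δλ·cos φ₂ ,  cos φ₁ sin φ₂ − sin φ₁ cos φ₂ cos Δλ )
  = atan2(+0.7312, -0.6788) = 132.87°

132.9°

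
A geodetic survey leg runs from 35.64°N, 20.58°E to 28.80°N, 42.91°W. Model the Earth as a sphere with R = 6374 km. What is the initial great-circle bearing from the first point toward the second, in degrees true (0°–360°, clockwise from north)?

N = sin Δλ·cos φ₂ = -0.7842;  D = cos φ₁ sin φ₂ − sin φ₁ cos φ₂ cos Δλ = +0.1636
initial course = atan2(N, D) = 281.78°

281.8°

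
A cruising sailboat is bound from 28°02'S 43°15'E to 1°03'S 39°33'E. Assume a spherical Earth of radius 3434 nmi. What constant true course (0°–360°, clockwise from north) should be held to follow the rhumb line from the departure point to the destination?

Meridional parts: M(φ₁)=-0.5101, M(φ₂)=-0.0183 → ΔM = +0.4917;  Δλ = -0.0646 rad
tan C = Δλ / ΔM = -0.1313 → C = 352.52°

352.5°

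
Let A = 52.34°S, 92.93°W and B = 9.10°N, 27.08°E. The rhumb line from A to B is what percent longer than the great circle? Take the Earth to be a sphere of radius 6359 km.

4.9%

Great circle: σ = 2.0119 rad → d_gc = Rσ = 12793.7 km
Rhumb: Δφ = +1.0723, Δλ = +2.0946, Δψ = +1.2353, q = Δφ/Δψ = 0.8680 → d_rh = R√(Δφ²+q²Δλ²) = 13422.9 km
Excess = (13422.9 − 12793.7) / 12793.7 = 629.2 / 12793.7 = 4.92% ≈ 4.9%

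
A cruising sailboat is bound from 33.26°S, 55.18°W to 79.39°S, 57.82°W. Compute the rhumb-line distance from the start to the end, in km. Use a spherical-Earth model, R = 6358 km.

5121 km

Δψ = ln[tan(π/4+φ₂/2)/tan(π/4+φ₁/2)] = -1.7606;  Δφ = -0.8051 rad,  Δλ = -0.0461 rad
q = Δφ/Δψ = 0.4573
d = R·√(Δφ² + q²Δλ²) = 6358·0.80540 = 5121 km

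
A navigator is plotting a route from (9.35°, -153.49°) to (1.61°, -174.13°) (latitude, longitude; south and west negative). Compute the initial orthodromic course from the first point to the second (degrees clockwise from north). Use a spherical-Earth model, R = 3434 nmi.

θ = atan2( sin Δλ·cos φ₂ ,  cos φ₁ sin φ₂ − sin φ₁ cos φ₂ cos Δλ )
  = atan2(-0.3524, -0.1243) = 250.58°

250.6°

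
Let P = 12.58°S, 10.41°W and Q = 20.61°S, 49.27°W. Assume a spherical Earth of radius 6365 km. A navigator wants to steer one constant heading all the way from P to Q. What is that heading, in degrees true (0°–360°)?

257.8°

Meridional parts: M(φ₁)=-0.2213, M(φ₂)=-0.3677 → ΔM = -0.1464;  Δλ = -0.6782 rad
tan C = Δλ / ΔM = +4.6333 → C = 257.82°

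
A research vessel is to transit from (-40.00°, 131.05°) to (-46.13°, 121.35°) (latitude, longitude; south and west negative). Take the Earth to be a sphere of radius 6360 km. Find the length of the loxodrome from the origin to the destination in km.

Rhumb course C = atan2(Δλ, Δψ) with Δψ = ln[tan(π/4+φ₂/2)/tan(π/4+φ₁/2)] = -0.1466, Δλ = -0.1693 → C = 229.10°
d = R·|Δφ| / |cos C| = 6360·0.10699 / 0.65471 = 1039 km

1039 km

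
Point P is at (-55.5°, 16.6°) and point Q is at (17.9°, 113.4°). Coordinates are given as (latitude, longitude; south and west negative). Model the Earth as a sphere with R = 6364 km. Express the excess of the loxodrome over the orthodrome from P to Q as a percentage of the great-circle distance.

Great circle: σ = 1.8935 rad → d_gc = Rσ = 12050.1 km
Rhumb: Δφ = +1.2811, Δλ = +1.6895, Δψ = +1.4872, q = Δφ/Δψ = 0.8614 → d_rh = R√(Δφ²+q²Δλ²) = 12338.9 km
Excess = (12338.9 − 12050.1) / 12050.1 = 288.8 / 12050.1 = 2.40% ≈ 2.4%

2.4%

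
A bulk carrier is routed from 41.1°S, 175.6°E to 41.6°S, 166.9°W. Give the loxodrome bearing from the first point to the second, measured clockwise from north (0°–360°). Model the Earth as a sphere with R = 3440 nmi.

92.2°

Meridional parts: M(φ₁)=-0.7882, M(φ₂)=-0.7998 → ΔM = -0.0116;  Δλ = +0.3054 rad
tan C = Δλ / ΔM = -26.2739 → C = 92.18°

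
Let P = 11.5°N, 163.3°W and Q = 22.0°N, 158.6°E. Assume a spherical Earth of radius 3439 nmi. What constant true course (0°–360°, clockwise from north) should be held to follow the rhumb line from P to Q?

Δψ = ln[tan(π/4+φ₂/2)/tan(π/4+φ₁/2)] = +0.1917
Δλ = -0.6650 rad (taken the short way round)
course = atan2(Δλ, Δψ) = 286.08°

286.1°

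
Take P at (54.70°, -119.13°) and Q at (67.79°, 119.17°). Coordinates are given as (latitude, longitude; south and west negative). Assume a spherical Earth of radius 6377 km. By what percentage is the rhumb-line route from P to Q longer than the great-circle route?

17.7%

Great circle: σ = 0.8753 rad → d_gc = Rσ = 5581.5 km
Rhumb: Δφ = +0.2285, Δλ = -2.1241, Δψ = +0.4831, q = Δφ/Δψ = 0.4730 → d_rh = R√(Δφ²+q²Δλ²) = 6569.8 km
Excess = (6569.8 − 5581.5) / 5581.5 = 988.3 / 5581.5 = 17.71% ≈ 17.7%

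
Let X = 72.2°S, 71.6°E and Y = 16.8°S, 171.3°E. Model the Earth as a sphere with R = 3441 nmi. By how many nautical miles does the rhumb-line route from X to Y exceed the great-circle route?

369 nmi

Great circle: cos σ = sin φ₁ sin φ₂ + cos φ₁ cos φ₂ cos Δλ,  σ = 1.3429 rad → d_gc = 4621.1 nmi
Rhumb line: Δψ = +1.5566, q = Δφ/Δψ = 0.6212, d_rh = R√(Δφ²+q²Δλ²) = 4990.4 nmi
Excess = 4990.4 − 4621.1 = 369.3 ≈ 369 nmi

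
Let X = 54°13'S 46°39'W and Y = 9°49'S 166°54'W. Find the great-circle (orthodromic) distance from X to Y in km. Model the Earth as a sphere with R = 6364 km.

10967 km

Haversine: a = sin²(Δφ/2)+cos φ₁ cos φ₂ sin²(Δλ/2) = 0.57597;  σ = 2·atan2(√a,√(1−a))
σ = 98.740° → d = Rσ = 6364·1.72333 = 10967 km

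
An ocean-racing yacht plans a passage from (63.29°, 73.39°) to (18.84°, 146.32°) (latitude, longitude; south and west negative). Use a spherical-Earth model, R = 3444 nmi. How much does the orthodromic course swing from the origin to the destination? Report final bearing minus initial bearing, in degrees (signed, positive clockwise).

+55.3°

Initial bearing θ₁ = atan2(sin Δλ cos φ₂, cos φ₁ sin φ₂ − sin φ₁ cos φ₂ cos Δλ) = 96.50°
Final bearing θ₂ = (initial bearing from the destination back to the start) + 180° = 151.84°
Δθ = θ₂ − θ₁ = +55.3°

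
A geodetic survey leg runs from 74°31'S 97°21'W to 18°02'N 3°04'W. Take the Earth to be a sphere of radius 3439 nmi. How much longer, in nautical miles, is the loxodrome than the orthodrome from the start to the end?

303 nmi

Great circle: cos σ = sin φ₁ sin φ₂ + cos φ₁ cos φ₂ cos Δλ,  σ = 1.8937 rad → d_gc = 6512.3 nmi
Rhumb line: Δψ = +2.3156, q = Δφ/Δψ = 0.6976, d_rh = R√(Δφ²+q²Δλ²) = 6814.9 nmi
Excess = 6814.9 − 6512.3 = 302.6 ≈ 303 nmi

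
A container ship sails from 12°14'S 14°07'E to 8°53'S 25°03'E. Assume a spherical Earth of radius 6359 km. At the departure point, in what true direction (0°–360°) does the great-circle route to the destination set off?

73.7°

N = sin Δλ·cos φ₂ = +0.1874;  D = cos φ₁ sin φ₂ − sin φ₁ cos φ₂ cos Δλ = +0.0546
initial course = atan2(N, D) = 73.75°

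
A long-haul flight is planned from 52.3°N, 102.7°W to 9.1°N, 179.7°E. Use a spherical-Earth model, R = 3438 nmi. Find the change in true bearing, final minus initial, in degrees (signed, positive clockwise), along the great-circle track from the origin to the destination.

At departure: θ₁ = atan2(sin Δλ cos φ₂, cos φ₁ sin φ₂ − sin φ₁ cos φ₂ cos Δλ) = 265.79°
At arrival: θ₂ = atan2(sin Δλ cos φ₁, −cos φ₂ sin φ₁ + sin φ₂ cos φ₁ cos Δλ) = 218.14°
Δθ = θ₂ − θ₁ = -47.6°

-47.6°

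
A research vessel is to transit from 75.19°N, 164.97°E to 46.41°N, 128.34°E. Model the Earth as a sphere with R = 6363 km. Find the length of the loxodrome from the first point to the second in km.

Δψ = ln[tan(π/4+φ₂/2)/tan(π/4+φ₁/2)] = -1.1239;  Δφ = -0.5023 rad,  Δλ = -0.6393 rad
q = Δφ/Δψ = 0.4469
d = R·√(Δφ² + q²Δλ²) = 6363·0.57789 = 3677 km

3677 km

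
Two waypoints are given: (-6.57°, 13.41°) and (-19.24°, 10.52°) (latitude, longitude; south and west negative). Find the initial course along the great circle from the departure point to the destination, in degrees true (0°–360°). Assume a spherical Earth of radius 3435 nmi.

θ = atan2( sin Δλ·cos φ₂ ,  cos φ₁ sin φ₂ − sin φ₁ cos φ₂ cos Δλ )
  = atan2(-0.0476, -0.2195) = 192.24°

192.2°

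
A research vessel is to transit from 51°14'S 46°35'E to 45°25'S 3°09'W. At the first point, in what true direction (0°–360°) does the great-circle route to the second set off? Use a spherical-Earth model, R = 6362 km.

260.2°

N = sin Δλ·cos φ₂ = -0.5356;  D = cos φ₁ sin φ₂ − sin φ₁ cos φ₂ cos Δλ = -0.0922
initial course = atan2(N, D) = 260.23°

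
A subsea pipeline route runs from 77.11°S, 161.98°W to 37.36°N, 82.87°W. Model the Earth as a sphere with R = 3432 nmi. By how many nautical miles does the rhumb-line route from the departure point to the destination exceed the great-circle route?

Great circle: cos σ = sin φ₁ sin φ₂ + cos φ₁ cos φ₂ cos Δλ,  σ = 2.1628 rad → d_gc = 7422.8 nmi
Rhumb line: Δψ = +2.8846, q = Δφ/Δψ = 0.6926, d_rh = R√(Δφ²+q²Δλ²) = 7601.7 nmi
Excess = 7601.7 − 7422.8 = 178.9 ≈ 179 nmi

179 nmi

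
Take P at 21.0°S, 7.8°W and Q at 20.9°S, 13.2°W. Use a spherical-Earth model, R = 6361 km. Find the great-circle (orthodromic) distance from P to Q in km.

cos σ = sin φ₁ sin φ₂ + cos φ₁ cos φ₂ cos Δλ
      = sin(-21.00°)sin(-20.90°) + cos(-21.00°)cos(-20.90°)cos(-5.40°) = 0.9961
σ = 5.044° → d = Rσ = 6361·0.08803 = 560 km

560 km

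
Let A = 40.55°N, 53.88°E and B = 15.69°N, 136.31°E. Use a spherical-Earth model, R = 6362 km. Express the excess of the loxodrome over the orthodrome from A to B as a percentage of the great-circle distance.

2.4%

Great circle: σ = 1.2951 rad → d_gc = Rσ = 8239.7 km
Rhumb: Δφ = -0.4339, Δλ = +1.4387, Δψ = -0.4982, q = Δφ/Δψ = 0.8710 → d_rh = R√(Δφ²+q²Δλ²) = 8436.3 km
Excess = (8436.3 − 8239.7) / 8239.7 = 196.6 / 8239.7 = 2.39% ≈ 2.4%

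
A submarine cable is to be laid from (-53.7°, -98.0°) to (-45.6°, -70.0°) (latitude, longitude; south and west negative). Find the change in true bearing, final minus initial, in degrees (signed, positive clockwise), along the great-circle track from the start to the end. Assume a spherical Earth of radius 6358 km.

-21.6°

Initial bearing θ₁ = atan2(sin Δλ cos φ₂, cos φ₁ sin φ₂ − sin φ₁ cos φ₂ cos Δλ) = 77.16°
Final bearing θ₂ = (initial bearing from the destination back to the start) + 180° = 55.59°
Δθ = θ₂ − θ₁ = -21.6°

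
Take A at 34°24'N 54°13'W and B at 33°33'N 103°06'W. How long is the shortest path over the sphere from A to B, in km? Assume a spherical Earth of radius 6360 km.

4456 km

cos σ = sin φ₁ sin φ₂ + cos φ₁ cos φ₂ cos Δλ
      = sin(34.40°)sin(33.55°) + cos(34.40°)cos(33.55°)cos(-48.88°) = 0.7644
σ = 40.143° → d = Rσ = 6360·0.70063 = 4456 km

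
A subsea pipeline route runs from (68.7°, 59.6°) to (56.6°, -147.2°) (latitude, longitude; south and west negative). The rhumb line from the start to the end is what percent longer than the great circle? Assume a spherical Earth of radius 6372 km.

Great circle: σ = 0.9281 rad → d_gc = Rσ = 5914.0 km
Rhumb: Δφ = -0.2112, Δλ = +2.6738, Δψ = -0.4671, q = Δφ/Δψ = 0.4521 → d_rh = R√(Δφ²+q²Δλ²) = 7819.2 km
Excess = (7819.2 − 5914.0) / 5914.0 = 1905.2 / 5914.0 = 32.22% ≈ 32.2%

32.2%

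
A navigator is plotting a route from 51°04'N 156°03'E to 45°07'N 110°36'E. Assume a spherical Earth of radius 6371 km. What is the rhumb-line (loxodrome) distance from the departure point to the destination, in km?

Rhumb course C = atan2(Δλ, Δψ) with Δψ = ln[tan(π/4+φ₂/2)/tan(π/4+φ₁/2)] = -0.1557, Δλ = -0.7933 → C = 258.89°
d = R·|Δφ| / |cos C| = 6371·0.10385 / 0.19263 = 3435 km

3435 km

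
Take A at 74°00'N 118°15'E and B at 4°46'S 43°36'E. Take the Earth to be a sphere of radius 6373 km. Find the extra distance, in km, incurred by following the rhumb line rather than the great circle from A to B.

331 km

Great circle: cos σ = sin φ₁ sin φ₂ + cos φ₁ cos φ₂ cos Δλ,  σ = 1.5780 rad → d_gc = 10056.4 km
Rhumb line: Δψ = -2.0455, q = Δφ/Δψ = 0.6721, d_rh = R√(Δφ²+q²Δλ²) = 10387.4 km
Excess = 10387.4 − 10056.4 = 331.0 ≈ 331 km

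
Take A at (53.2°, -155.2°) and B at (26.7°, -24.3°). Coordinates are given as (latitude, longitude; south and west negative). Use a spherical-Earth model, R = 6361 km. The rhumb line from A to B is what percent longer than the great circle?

13.6%

Great circle: σ = 1.5614 rad → d_gc = Rσ = 9932.0 km
Rhumb: Δφ = -0.4625, Δλ = +2.2846, Δψ = -0.6168, q = Δφ/Δψ = 0.7499 → d_rh = R√(Δφ²+q²Δλ²) = 11287.5 km
Excess = (11287.5 − 9932.0) / 9932.0 = 1355.5 / 9932.0 = 13.648% ≈ 13.6%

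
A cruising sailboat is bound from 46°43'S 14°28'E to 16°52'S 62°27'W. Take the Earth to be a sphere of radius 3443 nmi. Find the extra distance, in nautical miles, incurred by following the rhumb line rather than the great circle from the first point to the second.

Great circle: cos σ = sin φ₁ sin φ₂ + cos φ₁ cos φ₂ cos Δλ,  σ = 1.2028 rad → d_gc = 4141.3 nmi
Rhumb line: Δψ = +0.6257, q = Δφ/Δψ = 0.8327, d_rh = R√(Δφ²+q²Δλ²) = 4246.1 nmi
Excess = 4246.1 − 4141.3 = 104.8 ≈ 105 nmi

105 nmi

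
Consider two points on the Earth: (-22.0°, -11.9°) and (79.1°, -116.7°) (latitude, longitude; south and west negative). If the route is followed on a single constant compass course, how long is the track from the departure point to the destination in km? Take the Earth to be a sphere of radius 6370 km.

Rhumb course C = atan2(Δλ, Δψ) with Δψ = ln[tan(π/4+φ₂/2)/tan(π/4+φ₁/2)] = +2.7434, Δλ = -1.8291 → C = 326.31°
d = R·|Δφ| / |cos C| = 6370·1.76453 / 0.83202 = 13509 km

13509 km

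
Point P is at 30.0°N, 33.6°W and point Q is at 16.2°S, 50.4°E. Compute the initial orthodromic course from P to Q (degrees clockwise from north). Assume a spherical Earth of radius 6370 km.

107.0°

N = sin Δλ·cos φ₂ = +0.9550;  D = cos φ₁ sin φ₂ − sin φ₁ cos φ₂ cos Δλ = -0.2918
initial course = atan2(N, D) = 106.99°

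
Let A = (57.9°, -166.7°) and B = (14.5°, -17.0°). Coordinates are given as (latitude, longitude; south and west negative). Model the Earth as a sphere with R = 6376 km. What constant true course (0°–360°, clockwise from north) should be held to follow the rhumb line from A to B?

Meridional parts: M(φ₁)=+1.2459, M(φ₂)=+0.2558 → ΔM = -0.9901;  Δλ = +2.6128 rad
tan C = Δλ / ΔM = -2.6390 → C = 110.75°

110.8°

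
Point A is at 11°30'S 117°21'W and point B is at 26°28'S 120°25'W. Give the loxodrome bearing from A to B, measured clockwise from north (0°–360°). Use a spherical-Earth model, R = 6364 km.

Meridional parts: M(φ₁)=-0.2021, M(φ₂)=-0.4793 → ΔM = -0.2772;  Δλ = -0.0535 rad
tan C = Δλ / ΔM = +0.1931 → C = 190.93°

190.9°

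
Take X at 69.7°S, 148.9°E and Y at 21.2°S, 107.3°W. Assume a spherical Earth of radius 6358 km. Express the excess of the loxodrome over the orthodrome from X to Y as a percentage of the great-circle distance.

Great circle: σ = 1.3057 rad → d_gc = Rσ = 8301.6 km
Rhumb: Δφ = +0.8465, Δλ = +1.8117, Δψ = +1.3415, q = Δφ/Δψ = 0.6310 → d_rh = R√(Δφ²+q²Δλ²) = 9044.0 km
Excess = (9044.0 − 8301.6) / 8301.6 = 742.4 / 8301.6 = 8.94% ≈ 8.9%

8.9%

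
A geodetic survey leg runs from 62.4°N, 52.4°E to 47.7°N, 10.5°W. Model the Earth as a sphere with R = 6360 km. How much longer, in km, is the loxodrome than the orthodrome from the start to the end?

148 km

Great circle: cos σ = sin φ₁ sin φ₂ + cos φ₁ cos φ₂ cos Δλ,  σ = 0.6476 rad → d_gc = 4119.05 km
Rhumb line: Δψ = -0.4543, q = Δφ/Δψ = 0.5648, d_rh = R√(Δφ²+q²Δλ²) = 4267.46 km
Excess = 4267.46 − 4119.05 = 148.41 ≈ 148 km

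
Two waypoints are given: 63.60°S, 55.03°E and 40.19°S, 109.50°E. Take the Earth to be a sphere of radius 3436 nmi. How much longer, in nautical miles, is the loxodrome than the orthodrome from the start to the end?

Great circle: cos σ = sin φ₁ sin φ₂ + cos φ₁ cos φ₂ cos Δλ,  σ = 0.6834 rad → d_gc = 2348.3 nmi
Rhumb line: Δψ = +0.6829, q = Δφ/Δψ = 0.5983, d_rh = R√(Δφ²+q²Δλ²) = 2406.5 nmi
Excess = 2406.5 − 2348.3 = 58.2 ≈ 58 nmi

58 nmi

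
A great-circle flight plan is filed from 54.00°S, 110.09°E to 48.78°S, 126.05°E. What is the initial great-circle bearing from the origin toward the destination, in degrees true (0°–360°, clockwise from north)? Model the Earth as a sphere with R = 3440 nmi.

N = sin Δλ·cos φ₂ = +0.1812;  D = cos φ₁ sin φ₂ − sin φ₁ cos φ₂ cos Δλ = +0.0704
initial course = atan2(N, D) = 68.76°

68.8°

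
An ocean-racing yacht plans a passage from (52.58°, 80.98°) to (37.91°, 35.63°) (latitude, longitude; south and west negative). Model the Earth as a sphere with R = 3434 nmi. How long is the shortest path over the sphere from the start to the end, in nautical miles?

2063 nmi

Haversine: a = sin²(Δφ/2)+cos φ₁ cos φ₂ sin²(Δλ/2) = 0.08755;  σ = 2·atan2(√a,√(1−a))
σ = 34.421° → d = Rσ = 3434·0.60077 = 2063 nmi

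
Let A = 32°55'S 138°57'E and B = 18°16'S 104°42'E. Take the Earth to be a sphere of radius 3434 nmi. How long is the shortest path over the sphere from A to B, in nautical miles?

2036 nmi

Haversine: a = sin²(Δφ/2)+cos φ₁ cos φ₂ sin²(Δλ/2) = 0.08537;  σ = 2·atan2(√a,√(1−a))
σ = 33.978° → d = Rσ = 3434·0.59303 = 2036 nmi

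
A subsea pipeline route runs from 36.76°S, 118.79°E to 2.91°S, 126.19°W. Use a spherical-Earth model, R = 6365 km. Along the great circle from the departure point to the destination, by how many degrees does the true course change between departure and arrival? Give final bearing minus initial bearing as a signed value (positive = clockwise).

-58.2°

At departure: θ₁ = atan2(sin Δλ cos φ₂, cos φ₁ sin φ₂ − sin φ₁ cos φ₂ cos Δλ) = 107.97°
At arrival: θ₂ = atan2(sin Δλ cos φ₁, −cos φ₂ sin φ₁ + sin φ₂ cos φ₁ cos Δλ) = 49.74°
Δθ = θ₂ − θ₁ = -58.2°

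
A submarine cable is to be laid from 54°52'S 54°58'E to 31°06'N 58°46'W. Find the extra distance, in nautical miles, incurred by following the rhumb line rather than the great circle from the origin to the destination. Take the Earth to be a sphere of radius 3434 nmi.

169 nmi

Great circle: cos σ = sin φ₁ sin φ₂ + cos φ₁ cos φ₂ cos Δλ,  σ = 2.2405 rad → d_gc = 7693.9 nmi
Rhumb line: Δψ = +1.7218, q = Δφ/Δψ = 0.8714, d_rh = R√(Δφ²+q²Δλ²) = 7863.3 nmi
Excess = 7863.3 − 7693.9 = 169.4 ≈ 169 nmi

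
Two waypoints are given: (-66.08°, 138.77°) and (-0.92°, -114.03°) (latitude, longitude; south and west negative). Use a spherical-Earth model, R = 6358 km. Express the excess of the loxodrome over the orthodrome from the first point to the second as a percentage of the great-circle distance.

Great circle: σ = 1.6762 rad → d_gc = Rσ = 10657.3 km
Rhumb: Δφ = +1.1373, Δλ = +1.8710, Δψ = +1.5359, q = Δφ/Δψ = 0.7404 → d_rh = R√(Δφ²+q²Δλ²) = 11395.8 km
Excess = (11395.8 − 10657.3) / 10657.3 = 738.5 / 10657.3 = 6.93% ≈ 6.9%

6.9%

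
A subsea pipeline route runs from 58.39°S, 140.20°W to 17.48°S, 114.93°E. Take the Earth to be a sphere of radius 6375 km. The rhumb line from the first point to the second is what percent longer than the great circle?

7.2%

Great circle: σ = 1.4429 rad → d_gc = Rσ = 9198.7 km
Rhumb: Δφ = +0.7140, Δλ = -1.8303, Δψ = +0.9521, q = Δφ/Δψ = 0.7499 → d_rh = R√(Δφ²+q²Δλ²) = 9863.2 km
Excess = (9863.2 − 9198.7) / 9198.7 = 664.5 / 9198.7 = 7.22% ≈ 7.2%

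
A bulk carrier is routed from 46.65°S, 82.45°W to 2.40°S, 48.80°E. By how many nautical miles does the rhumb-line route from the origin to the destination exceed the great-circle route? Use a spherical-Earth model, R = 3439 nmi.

Great circle: cos σ = sin φ₁ sin φ₂ + cos φ₁ cos φ₂ cos Δλ,  σ = 2.0062 rad → d_gc = 6899.3 nmi
Rhumb line: Δψ = +0.8808, q = Δφ/Δψ = 0.8768, d_rh = R√(Δφ²+q²Δλ²) = 7400.5 nmi
Excess = 7400.5 − 6899.3 = 501.2 ≈ 501 nmi

501 nmi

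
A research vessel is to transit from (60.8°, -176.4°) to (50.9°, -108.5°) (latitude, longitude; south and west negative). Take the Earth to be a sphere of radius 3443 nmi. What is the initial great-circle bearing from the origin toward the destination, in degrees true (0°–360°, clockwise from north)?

73.6°

θ = atan2( sin Δλ·cos φ₂ ,  cos φ₁ sin φ₂ − sin φ₁ cos φ₂ cos Δλ )
  = atan2(+0.5843, +0.1715) = 73.65°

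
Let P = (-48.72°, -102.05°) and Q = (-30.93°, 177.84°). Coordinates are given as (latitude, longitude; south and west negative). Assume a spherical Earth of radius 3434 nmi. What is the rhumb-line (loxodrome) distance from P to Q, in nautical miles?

3804 nmi

Δψ = ln[tan(π/4+φ₂/2)/tan(π/4+φ₁/2)] = +0.4082;  Δφ = +0.3105 rad,  Δλ = -1.3982 rad
q = Δφ/Δψ = 0.7606
d = R·√(Δφ² + q²Δλ²) = 3434·1.10781 = 3804 nmi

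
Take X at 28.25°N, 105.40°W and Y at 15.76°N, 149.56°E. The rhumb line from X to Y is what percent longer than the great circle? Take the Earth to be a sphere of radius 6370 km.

2.8%

Great circle: σ = 1.6624 rad → d_gc = Rσ = 10589.2 km
Rhumb: Δφ = -0.2180, Δλ = -1.8333, Δψ = -0.2357, q = Δφ/Δψ = 0.9247 → d_rh = R√(Δφ²+q²Δλ²) = 10887.8 km
Excess = (10887.8 − 10589.2) / 10589.2 = 298.6 / 10589.2 = 2.82% ≈ 2.8%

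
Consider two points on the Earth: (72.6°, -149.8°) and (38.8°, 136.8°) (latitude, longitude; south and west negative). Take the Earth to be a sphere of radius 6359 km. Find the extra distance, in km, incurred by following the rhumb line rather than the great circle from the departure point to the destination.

Great circle: cos σ = sin φ₁ sin φ₂ + cos φ₁ cos φ₂ cos Δλ,  σ = 0.8440 rad → d_gc = 5366.72 km
Rhumb line: Δψ = -1.1414, q = Δφ/Δψ = 0.5169, d_rh = R√(Δφ²+q²Δλ²) = 5639.17 km
Excess = 5639.17 − 5366.72 = 272.45 ≈ 272 km

272 km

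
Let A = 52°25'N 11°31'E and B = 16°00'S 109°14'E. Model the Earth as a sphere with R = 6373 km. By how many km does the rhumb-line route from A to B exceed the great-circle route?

267 km

Great circle: cos σ = sin φ₁ sin φ₂ + cos φ₁ cos φ₂ cos Δλ,  σ = 1.8725 rad → d_gc = 11933.5 km
Rhumb line: Δψ = -1.3610, q = Δφ/Δψ = 0.8774, d_rh = R√(Δφ²+q²Δλ²) = 12200.5 km
Excess = 12200.5 − 11933.5 = 267.0 ≈ 267 km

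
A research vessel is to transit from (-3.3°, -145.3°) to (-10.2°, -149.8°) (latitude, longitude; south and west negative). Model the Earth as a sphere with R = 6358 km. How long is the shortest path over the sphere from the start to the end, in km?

912 km

cos σ = sin φ₁ sin φ₂ + cos φ₁ cos φ₂ cos Δλ
      = sin(-3.30°)sin(-10.20°) + cos(-3.30°)cos(-10.20°)cos(-4.50°) = 0.9897
σ = 8.219° → d = Rσ = 6358·0.14345 = 912 km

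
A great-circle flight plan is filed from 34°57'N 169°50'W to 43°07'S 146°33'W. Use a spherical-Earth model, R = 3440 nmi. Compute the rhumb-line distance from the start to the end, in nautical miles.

4859 nmi

Rhumb course C = atan2(Δλ, Δψ) with Δψ = ln[tan(π/4+φ₂/2)/tan(π/4+φ₁/2)] = -1.4874, Δλ = +0.4064 → C = 164.72°
d = R·|Δφ| / |cos C| = 3440·1.36252 / 0.96465 = 4859 nmi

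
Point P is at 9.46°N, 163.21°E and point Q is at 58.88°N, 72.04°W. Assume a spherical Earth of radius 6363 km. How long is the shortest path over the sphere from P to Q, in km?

10952 km

cos σ = sin φ₁ sin φ₂ + cos φ₁ cos φ₂ cos Δλ
      = sin(9.46°)sin(58.88°) + cos(9.46°)cos(58.88°)cos(124.75°) = -0.1499
σ = 98.620° → d = Rσ = 6363·1.72124 = 10952 km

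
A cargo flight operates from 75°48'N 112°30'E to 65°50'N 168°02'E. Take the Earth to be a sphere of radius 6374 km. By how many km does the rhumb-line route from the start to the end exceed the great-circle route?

79 km

Great circle: cos σ = sin φ₁ sin φ₂ + cos φ₁ cos φ₂ cos Δλ,  σ = 0.3443 rad → d_gc = 2194.5 km
Rhumb line: Δψ = -0.5416, q = Δφ/Δψ = 0.3212, d_rh = R√(Δφ²+q²Δλ²) = 2273.1 km
Excess = 2273.1 − 2194.5 = 78.6 ≈ 79 km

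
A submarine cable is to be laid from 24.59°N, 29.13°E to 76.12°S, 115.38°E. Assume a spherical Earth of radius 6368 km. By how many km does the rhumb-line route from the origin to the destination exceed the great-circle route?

447 km

Great circle: cos σ = sin φ₁ sin φ₂ + cos φ₁ cos φ₂ cos Δλ,  σ = 1.9711 rad → d_gc = 12552.0 km
Rhumb line: Δψ = -2.5490, q = Δφ/Δψ = 0.6896, d_rh = R√(Δφ²+q²Δλ²) = 12999.3 km
Excess = 12999.3 − 12552.0 = 447.3 ≈ 447 km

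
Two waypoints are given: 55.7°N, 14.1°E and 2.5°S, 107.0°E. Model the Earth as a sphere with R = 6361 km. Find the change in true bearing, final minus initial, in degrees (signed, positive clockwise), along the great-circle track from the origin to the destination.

At departure: θ₁ = atan2(sin Δλ cos φ₂, cos φ₁ sin φ₂ − sin φ₁ cos φ₂ cos Δλ) = 89.01°
At arrival: θ₂ = atan2(sin Δλ cos φ₁, −cos φ₂ sin φ₁ + sin φ₂ cos φ₁ cos Δλ) = 145.67°
Δθ = θ₂ − θ₁ = +56.7°

+56.7°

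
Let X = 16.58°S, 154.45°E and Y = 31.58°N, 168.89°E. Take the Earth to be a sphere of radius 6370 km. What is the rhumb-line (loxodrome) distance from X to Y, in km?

Rhumb course C = atan2(Δλ, Δψ) with Δψ = ln[tan(π/4+φ₂/2)/tan(π/4+φ₁/2)] = +0.8749, Δλ = +0.2520 → C = 16.07°
d = R·|Δφ| / |cos C| = 6370·0.84055 / 0.96093 = 5572 km

5572 km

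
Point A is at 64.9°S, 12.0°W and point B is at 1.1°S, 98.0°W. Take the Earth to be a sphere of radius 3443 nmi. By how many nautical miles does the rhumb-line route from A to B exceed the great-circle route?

208 nmi

Great circle: cos σ = sin φ₁ sin φ₂ + cos φ₁ cos φ₂ cos Δλ,  σ = 1.5238 rad → d_gc = 5246.5 nmi
Rhumb line: Δψ = +1.4831, q = Δφ/Δψ = 0.7508, d_rh = R√(Δφ²+q²Δλ²) = 5454.6 nmi
Excess = 5454.6 − 5246.5 = 208.1 ≈ 208 nmi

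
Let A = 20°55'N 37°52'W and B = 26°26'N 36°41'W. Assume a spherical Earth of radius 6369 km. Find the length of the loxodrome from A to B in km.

625 km

Rhumb course C = atan2(Δλ, Δψ) with Δψ = ln[tan(π/4+φ₂/2)/tan(π/4+φ₁/2)] = +0.1052, Δλ = +0.0207 → C = 11.11°
d = R·|Δφ| / |cos C| = 6369·0.09628 / 0.98126 = 625 km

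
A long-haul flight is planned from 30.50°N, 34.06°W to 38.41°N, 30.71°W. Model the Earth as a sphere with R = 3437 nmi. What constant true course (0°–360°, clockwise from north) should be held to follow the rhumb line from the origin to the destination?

Δψ = ln[tan(π/4+φ₂/2)/tan(π/4+φ₁/2)] = +0.1677
Δλ = +0.0585 rad (taken the short way round)
course = atan2(Δλ, Δψ) = 19.22°

19.2°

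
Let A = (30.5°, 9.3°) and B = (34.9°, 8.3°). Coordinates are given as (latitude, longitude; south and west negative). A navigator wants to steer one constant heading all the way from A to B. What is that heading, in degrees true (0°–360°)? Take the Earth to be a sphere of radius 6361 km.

349.2°

Δψ = ln[tan(π/4+φ₂/2)/tan(π/4+φ₁/2)] = +0.0913
Δλ = -0.0175 rad (taken the short way round)
course = atan2(Δλ, Δψ) = 349.18°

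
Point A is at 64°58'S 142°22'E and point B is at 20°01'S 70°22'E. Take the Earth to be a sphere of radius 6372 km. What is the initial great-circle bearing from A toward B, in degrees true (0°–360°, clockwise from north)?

N = sin Δλ·cos φ₂ = -0.8936;  D = cos φ₁ sin φ₂ − sin φ₁ cos φ₂ cos Δλ = +0.1182
initial course = atan2(N, D) = 277.54°

277.5°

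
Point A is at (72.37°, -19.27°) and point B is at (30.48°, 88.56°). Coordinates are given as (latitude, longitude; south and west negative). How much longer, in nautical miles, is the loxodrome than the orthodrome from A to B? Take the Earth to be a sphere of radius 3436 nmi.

Great circle: cos σ = sin φ₁ sin φ₂ + cos φ₁ cos φ₂ cos Δλ,  σ = 1.1555 rad → d_gc = 3970.2 nmi
Rhumb line: Δψ = -1.3048, q = Δφ/Δψ = 0.5603, d_rh = R√(Δφ²+q²Δλ²) = 4409.0 nmi
Excess = 4409.0 − 3970.2 = 438.8 ≈ 439 nmi

439 nmi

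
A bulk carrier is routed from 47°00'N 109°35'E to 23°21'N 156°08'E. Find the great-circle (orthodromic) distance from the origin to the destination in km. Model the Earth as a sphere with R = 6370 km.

cos σ = sin φ₁ sin φ₂ + cos φ₁ cos φ₂ cos Δλ
      = sin(47.00°)sin(23.35°) + cos(47.00°)cos(23.35°)cos(46.55°) = 0.7205
σ = 43.906° → d = Rσ = 6370·0.76630 = 4881 km

4881 km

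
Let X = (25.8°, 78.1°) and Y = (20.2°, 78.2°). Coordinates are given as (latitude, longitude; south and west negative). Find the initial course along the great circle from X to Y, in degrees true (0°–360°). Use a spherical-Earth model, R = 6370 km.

N = sin Δλ·cos φ₂ = +0.0016;  D = cos φ₁ sin φ₂ − sin φ₁ cos φ₂ cos Δλ = -0.0976
initial course = atan2(N, D) = 179.04°

179.0°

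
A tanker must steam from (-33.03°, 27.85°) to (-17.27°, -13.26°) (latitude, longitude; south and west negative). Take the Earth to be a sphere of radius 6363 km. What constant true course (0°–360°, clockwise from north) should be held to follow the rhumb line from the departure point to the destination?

293.0°

Meridional parts: M(φ₁)=-0.6114, M(φ₂)=-0.3061 → ΔM = +0.3053;  Δλ = -0.7175 rad
tan C = Δλ / ΔM = -2.3504 → C = 293.05°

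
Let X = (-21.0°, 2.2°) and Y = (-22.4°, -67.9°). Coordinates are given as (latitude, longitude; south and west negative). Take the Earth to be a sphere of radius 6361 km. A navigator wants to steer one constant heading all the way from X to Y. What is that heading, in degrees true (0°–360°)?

Meridional parts: M(φ₁)=-0.3750, M(φ₂)=-0.4013 → ΔM = -0.0263;  Δλ = -1.2235 rad
tan C = Δλ / ΔM = +46.5215 → C = 268.77°

268.8°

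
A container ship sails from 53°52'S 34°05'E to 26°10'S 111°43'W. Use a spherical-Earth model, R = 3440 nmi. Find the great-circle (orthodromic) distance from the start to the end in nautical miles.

5684 nmi

Haversine: a = sin²(Δφ/2)+cos φ₁ cos φ₂ sin²(Δλ/2) = 0.54078;  σ = 2·atan2(√a,√(1−a))
σ = 94.678° → d = Rσ = 3440·1.65245 = 5684 nmi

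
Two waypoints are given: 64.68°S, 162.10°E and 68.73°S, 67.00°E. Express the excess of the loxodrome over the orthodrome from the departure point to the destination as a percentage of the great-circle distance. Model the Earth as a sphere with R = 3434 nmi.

Great circle: σ = 0.5943 rad → d_gc = Rσ = 2040.7 nmi
Rhumb: Δφ = -0.0707, Δλ = -1.6598, Δψ = -0.1792, q = Δφ/Δψ = 0.3945 → d_rh = R√(Δφ²+q²Δλ²) = 2261.6 nmi
Excess = (2261.6 − 2040.7) / 2040.7 = 220.9 / 2040.7 = 10.82% ≈ 10.8%

10.8%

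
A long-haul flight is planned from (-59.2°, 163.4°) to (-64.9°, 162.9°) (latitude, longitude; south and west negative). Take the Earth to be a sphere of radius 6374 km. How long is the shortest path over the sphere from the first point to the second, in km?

Haversine: a = sin²(Δφ/2)+cos φ₁ cos φ₂ sin²(Δλ/2) = 0.00248;  σ = 2·atan2(√a,√(1−a))
σ = 5.705° → d = Rσ = 6374·0.09957 = 635 km

635 km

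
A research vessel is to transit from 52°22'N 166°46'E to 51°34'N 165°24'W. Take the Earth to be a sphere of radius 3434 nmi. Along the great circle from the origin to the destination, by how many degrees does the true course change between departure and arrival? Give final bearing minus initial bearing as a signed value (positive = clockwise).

+22.1°

Initial bearing θ₁ = atan2(sin Δλ cos φ₂, cos φ₁ sin φ₂ − sin φ₁ cos φ₂ cos Δλ) = 81.57°
Final bearing θ₂ = (initial bearing from the destination back to the start) + 180° = 103.66°
Δθ = θ₂ − θ₁ = +22.1°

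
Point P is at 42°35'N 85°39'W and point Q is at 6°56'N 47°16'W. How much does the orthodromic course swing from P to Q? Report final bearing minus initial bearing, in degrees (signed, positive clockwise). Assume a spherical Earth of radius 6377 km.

Initial bearing θ₁ = atan2(sin Δλ cos φ₂, cos φ₁ sin φ₂ − sin φ₁ cos φ₂ cos Δλ) = 125.38°
Final bearing θ₂ = (initial bearing from the destination back to the start) + 180° = 142.79°
Δθ = θ₂ − θ₁ = +17.4°

+17.4°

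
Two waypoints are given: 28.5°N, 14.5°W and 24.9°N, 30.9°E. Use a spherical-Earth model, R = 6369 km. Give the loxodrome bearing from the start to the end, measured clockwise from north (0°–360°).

Δψ = ln[tan(π/4+φ₂/2)/tan(π/4+φ₁/2)] = -0.0703
Δλ = +0.7924 rad (taken the short way round)
course = atan2(Δλ, Δψ) = 95.07°

95.1°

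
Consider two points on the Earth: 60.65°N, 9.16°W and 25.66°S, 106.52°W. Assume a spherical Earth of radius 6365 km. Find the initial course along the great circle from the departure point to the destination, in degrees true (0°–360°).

262.9°

N = sin Δλ·cos φ₂ = -0.8940;  D = cos φ₁ sin φ₂ − sin φ₁ cos φ₂ cos Δλ = -0.1116
initial course = atan2(N, D) = 262.88°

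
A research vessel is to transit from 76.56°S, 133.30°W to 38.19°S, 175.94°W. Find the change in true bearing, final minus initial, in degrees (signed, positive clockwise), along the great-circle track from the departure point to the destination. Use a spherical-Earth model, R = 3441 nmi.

At departure: θ₁ = atan2(sin Δλ cos φ₂, cos φ₁ sin φ₂ − sin φ₁ cos φ₂ cos Δλ) = 308.18°
At arrival: θ₂ = atan2(sin Δλ cos φ₁, −cos φ₂ sin φ₁ + sin φ₂ cos φ₁ cos Δλ) = 346.56°
Δθ = θ₂ − θ₁ = +38.4°

+38.4°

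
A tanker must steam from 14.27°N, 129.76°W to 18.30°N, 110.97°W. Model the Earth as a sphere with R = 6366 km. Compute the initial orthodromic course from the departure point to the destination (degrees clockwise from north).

74.9°

θ = atan2( sin Δλ·cos φ₂ ,  cos φ₁ sin φ₂ − sin φ₁ cos φ₂ cos Δλ )
  = atan2(+0.3058, +0.0828) = 74.86°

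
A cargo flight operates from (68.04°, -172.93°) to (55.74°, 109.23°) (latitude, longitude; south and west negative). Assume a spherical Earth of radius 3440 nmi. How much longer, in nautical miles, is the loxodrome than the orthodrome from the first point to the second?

139 nmi

Great circle: cos σ = sin φ₁ sin φ₂ + cos φ₁ cos φ₂ cos Δλ,  σ = 0.6252 rad → d_gc = 2150.55 nmi
Rhumb line: Δψ = -0.4628, q = Δφ/Δψ = 0.4638, d_rh = R√(Δφ²+q²Δλ²) = 2289.99 nmi
Excess = 2289.99 − 2150.55 = 139.44 ≈ 139 nmi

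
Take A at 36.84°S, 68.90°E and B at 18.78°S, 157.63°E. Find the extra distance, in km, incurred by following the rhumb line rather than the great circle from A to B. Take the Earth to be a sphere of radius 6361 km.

239 km

Great circle: cos σ = sin φ₁ sin φ₂ + cos φ₁ cos φ₂ cos Δλ,  σ = 1.3594 rad → d_gc = 8647.2 km
Rhumb line: Δψ = +0.3587, q = Δφ/Δψ = 0.8788, d_rh = R√(Δφ²+q²Δλ²) = 8885.8 km
Excess = 8885.8 − 8647.2 = 238.6 ≈ 239 km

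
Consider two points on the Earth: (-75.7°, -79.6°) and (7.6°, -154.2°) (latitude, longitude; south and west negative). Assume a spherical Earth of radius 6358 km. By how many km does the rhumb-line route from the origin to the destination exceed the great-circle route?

Great circle: cos σ = sin φ₁ sin φ₂ + cos φ₁ cos φ₂ cos Δλ,  σ = 1.6340 rad → d_gc = 10388.9 km
Rhumb line: Δψ = +2.2089, q = Δφ/Δψ = 0.6582, d_rh = R√(Δφ²+q²Δλ²) = 10729.9 km
Excess = 10729.9 − 10388.9 = 341.0 ≈ 341 km

341 km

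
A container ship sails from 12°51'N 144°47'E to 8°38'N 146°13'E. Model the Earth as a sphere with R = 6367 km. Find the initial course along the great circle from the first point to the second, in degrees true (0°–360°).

N = sin Δλ·cos φ₂ = +0.0247;  D = cos φ₁ sin φ₂ − sin φ₁ cos φ₂ cos Δλ = -0.0735
initial course = atan2(N, D) = 161.39°

161.4°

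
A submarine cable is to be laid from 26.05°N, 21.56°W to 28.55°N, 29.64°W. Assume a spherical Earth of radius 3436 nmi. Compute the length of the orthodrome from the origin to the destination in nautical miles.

456 nmi

cos σ = sin φ₁ sin φ₂ + cos φ₁ cos φ₂ cos Δλ
      = sin(26.05°)sin(28.55°) + cos(26.05°)cos(28.55°)cos(-8.08°) = 0.9912
σ = 7.601° → d = Rσ = 3436·0.13266 = 456 nmi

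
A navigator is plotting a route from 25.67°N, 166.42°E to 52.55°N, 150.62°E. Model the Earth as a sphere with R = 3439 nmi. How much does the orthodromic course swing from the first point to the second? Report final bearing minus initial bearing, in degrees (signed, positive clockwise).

Initial bearing θ₁ = atan2(sin Δλ cos φ₂, cos φ₁ sin φ₂ − sin φ₁ cos φ₂ cos Δλ) = 340.29°
Final bearing θ₂ = (initial bearing from the destination back to the start) + 180° = 330.00°
Δθ = θ₂ − θ₁ = -10.3°

-10.3°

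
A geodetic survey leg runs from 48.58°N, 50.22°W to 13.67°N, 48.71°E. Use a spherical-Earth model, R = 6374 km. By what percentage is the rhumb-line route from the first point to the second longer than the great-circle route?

Great circle: σ = 1.4933 rad → d_gc = Rσ = 9518.2 km
Rhumb: Δφ = -0.6093, Δλ = +1.7267, Δψ = -0.7318, q = Δφ/Δψ = 0.8326 → d_rh = R√(Δφ²+q²Δλ²) = 9952.3 km
Excess = (9952.3 − 9518.2) / 9518.2 = 434.1 / 9518.2 = 4.56% ≈ 4.6%

4.6%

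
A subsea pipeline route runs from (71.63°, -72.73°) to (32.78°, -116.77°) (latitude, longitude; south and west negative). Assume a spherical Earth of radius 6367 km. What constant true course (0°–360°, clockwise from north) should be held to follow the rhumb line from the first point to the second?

212.3°

Meridional parts: M(φ₁)=+1.8220, M(φ₂)=+0.6062 → ΔM = -1.2159;  Δλ = -0.7686 rad
tan C = Δλ / ΔM = +0.6322 → C = 212.30°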